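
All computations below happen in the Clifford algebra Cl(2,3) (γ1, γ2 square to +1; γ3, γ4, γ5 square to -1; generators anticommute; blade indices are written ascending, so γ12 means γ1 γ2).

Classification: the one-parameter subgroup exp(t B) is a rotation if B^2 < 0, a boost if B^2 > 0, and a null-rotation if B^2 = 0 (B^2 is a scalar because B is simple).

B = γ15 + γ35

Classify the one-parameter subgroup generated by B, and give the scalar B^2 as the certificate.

B^2 term by term: the squares give (1)^2*(γ15)^2 + (1)^2*(γ35)^2 = 1*(+1) + 1*(-1) = 0 (each basis 2-blade squares to minus the product of its generators' squares); cross terms between blades sharing an index anticommute and cancel. So B^2 = 0.
Answer: null-rotation, certificate B^2 = 0. The invariant at work: B^2 = 0 is unchanged by conjugation, hence its sign classifies the subgroup whatever basis B is written in.


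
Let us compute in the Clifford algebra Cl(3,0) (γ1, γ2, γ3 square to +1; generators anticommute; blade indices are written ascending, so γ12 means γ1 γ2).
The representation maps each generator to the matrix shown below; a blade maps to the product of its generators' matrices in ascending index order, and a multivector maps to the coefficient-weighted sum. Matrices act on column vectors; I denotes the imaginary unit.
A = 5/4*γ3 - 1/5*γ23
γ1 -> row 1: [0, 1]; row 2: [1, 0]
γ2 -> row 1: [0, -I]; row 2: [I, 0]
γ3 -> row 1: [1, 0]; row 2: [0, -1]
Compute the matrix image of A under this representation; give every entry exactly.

Bivector images (products of the table entries): rho(γ23) = rho(γ2)rho(γ3) = row 1: [0, I]; row 2: [I, 0].
M = (5/4)*rho(γ3) + (-1/5)*rho(γ23), summed entrywise:
Answer: row 1: [5/4, -I/5]; row 2: [-I/5, -5/4]


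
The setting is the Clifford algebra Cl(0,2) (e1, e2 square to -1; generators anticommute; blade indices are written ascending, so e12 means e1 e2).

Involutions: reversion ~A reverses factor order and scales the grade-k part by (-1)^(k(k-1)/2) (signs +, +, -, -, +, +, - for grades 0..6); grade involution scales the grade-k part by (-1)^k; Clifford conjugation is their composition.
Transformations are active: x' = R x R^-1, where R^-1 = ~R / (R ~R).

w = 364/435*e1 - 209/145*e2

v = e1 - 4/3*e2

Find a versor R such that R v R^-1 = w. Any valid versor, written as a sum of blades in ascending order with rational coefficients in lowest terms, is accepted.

Why this works: both vectors square to -25/9, so q(v) = q(w) and R = v + w = 799/435*e1 - 1207/435*e2 carries v to w — its own direction survives, the complement (v - w)/2 flips.
Answer: 799/435*e1 - 1207/435*e2


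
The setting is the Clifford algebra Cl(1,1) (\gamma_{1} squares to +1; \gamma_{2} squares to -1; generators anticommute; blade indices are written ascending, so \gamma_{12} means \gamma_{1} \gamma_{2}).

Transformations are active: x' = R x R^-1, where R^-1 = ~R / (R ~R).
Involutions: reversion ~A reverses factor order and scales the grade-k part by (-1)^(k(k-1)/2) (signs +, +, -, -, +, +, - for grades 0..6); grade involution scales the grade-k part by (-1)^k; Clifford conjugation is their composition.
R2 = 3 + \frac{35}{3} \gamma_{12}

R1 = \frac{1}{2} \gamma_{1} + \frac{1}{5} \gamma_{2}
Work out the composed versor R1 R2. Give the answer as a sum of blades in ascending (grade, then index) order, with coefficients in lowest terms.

Distribute over the terms of R1 (each basis-blade product reordered to ascending indices, repeated generators contracted through their squares):
(\frac{1}{2} \gamma_{1}) R2 = \frac{3}{2} \gamma_{1} + \frac{35}{6} \gamma_{2}
(\frac{1}{5} \gamma_{2}) R2 = \frac{7}{3} \gamma_{1} + \frac{3}{5} \gamma_{2}
Summing the partial products and collecting blades:
Answer: \frac{23}{6} \gamma_{1} + \frac{193}{30} \gamma_{2}


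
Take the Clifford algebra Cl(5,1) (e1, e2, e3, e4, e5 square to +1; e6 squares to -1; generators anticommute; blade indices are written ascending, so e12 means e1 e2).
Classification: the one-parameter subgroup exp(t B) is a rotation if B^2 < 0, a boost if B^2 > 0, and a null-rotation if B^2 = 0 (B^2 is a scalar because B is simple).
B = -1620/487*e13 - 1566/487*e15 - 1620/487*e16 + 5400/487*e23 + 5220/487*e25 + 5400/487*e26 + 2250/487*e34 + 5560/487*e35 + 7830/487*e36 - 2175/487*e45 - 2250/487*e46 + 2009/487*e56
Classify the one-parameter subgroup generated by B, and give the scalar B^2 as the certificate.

B^2 term by term: the squares give (-1620/487)^2*(e13)^2 + (-1566/487)^2*(e15)^2 + (-1620/487)^2*(e16)^2 + (5400/487)^2*(e23)^2 + (5220/487)^2*(e25)^2 + (5400/487)^2*(e26)^2 + (2250/487)^2*(e34)^2 + (5560/487)^2*(e35)^2 + (7830/487)^2*(e36)^2 + (-2175/487)^2*(e45)^2 + (-2250/487)^2*(e46)^2 + (2009/487)^2*(e56)^2 = 2624400/237169*(-1) + 2452356/237169*(-1) + 2624400/237169*(+1) + 29160000/237169*(-1) + 27248400/237169*(-1) + 29160000/237169*(+1) + 5062500/237169*(-1) + 30913600/237169*(-1) + 61308900/237169*(+1) + 4730625/237169*(-1) + 5062500/237169*(+1) + 4036081/237169*(+1) = 0 (each basis 2-blade squares to minus the product of its generators' squares); cross terms between blades sharing an index anticommute and cancel; the commuting (index-disjoint) pairs give grade-4 terms 2*c*c'*(blade product), which cancel blade by blade — e1235: 16912800/237169 - 16912800/237169 = 0; e1236: 17496000/237169 - 17496000/237169 = 0; e1256: 16912800/237169 - 16912800/237169 = 0; e1345: 7047000/237169 - 7047000/237169 = 0; e1346: 7290000/237169 - 7290000/237169 = 0; e1356: -6509160/237169 + 24523560/237169 - 18014400/237169 = 0; e1456: -7047000/237169 + 7047000/237169 = 0; e2345: -23490000/237169 + 23490000/237169 = 0; e2346: -24300000/237169 + 24300000/237169 = 0; e2356: 21697200/237169 - 81745200/237169 + 60048000/237169 = 0; e2456: 23490000/237169 - 23490000/237169 = 0; e3456: 9040500/237169 + 25020000/237169 - 34060500/237169 = 0 — confirming B is simple. So B^2 = 0.
Answer: null-rotation, certificate B^2 = 0. Why this suffices: the scalar 0 survives any versor conjugation, so its sign alone determines the class however B is presented.


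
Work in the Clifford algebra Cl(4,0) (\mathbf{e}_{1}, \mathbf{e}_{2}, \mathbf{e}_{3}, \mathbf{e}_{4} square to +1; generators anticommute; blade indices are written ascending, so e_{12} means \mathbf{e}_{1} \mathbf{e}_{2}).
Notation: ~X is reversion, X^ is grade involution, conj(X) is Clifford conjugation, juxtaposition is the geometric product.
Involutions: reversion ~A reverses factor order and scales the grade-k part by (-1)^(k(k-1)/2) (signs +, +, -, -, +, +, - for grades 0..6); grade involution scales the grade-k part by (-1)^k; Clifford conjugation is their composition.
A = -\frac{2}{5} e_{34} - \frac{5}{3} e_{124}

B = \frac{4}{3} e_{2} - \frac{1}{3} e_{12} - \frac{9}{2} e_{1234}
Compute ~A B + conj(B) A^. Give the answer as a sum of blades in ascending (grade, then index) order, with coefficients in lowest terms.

first term: -\frac{15}{2} e_{3} + \frac{5}{9} e_{4} + \frac{9}{5} e_{12} - \frac{20}{9} e_{14} + \frac{8}{15} e_{234} - \frac{2}{15} e_{1234}
second term: \frac{15}{2} e_{3} - \frac{5}{9} e_{4} - \frac{9}{5} e_{12} + \frac{20}{9} e_{14} + \frac{8}{15} e_{234} - \frac{2}{15} e_{1234}
Answer: \frac{16}{15} e_{234} - \frac{4}{15} e_{1234}


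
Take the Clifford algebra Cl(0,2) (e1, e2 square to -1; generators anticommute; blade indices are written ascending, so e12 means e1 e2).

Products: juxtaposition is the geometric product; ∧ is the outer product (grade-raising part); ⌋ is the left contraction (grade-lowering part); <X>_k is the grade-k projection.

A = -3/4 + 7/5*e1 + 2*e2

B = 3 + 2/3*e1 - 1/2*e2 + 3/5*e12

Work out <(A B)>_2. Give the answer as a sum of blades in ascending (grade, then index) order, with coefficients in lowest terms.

step 1: -131/60 + 49/10*e1 + 1107/200*e2 - 149/60*e12
step 2: -149/60*e12
Answer: -149/60*e12


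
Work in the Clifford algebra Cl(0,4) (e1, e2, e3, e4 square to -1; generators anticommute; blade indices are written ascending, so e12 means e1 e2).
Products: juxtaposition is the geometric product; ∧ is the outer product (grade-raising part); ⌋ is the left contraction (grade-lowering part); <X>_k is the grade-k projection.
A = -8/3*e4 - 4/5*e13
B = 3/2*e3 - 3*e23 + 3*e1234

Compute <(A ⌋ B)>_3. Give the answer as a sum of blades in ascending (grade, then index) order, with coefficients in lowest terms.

step 1: -12/5*e24 - 8*e123
step 2: -8*e123
Answer: -8*e123


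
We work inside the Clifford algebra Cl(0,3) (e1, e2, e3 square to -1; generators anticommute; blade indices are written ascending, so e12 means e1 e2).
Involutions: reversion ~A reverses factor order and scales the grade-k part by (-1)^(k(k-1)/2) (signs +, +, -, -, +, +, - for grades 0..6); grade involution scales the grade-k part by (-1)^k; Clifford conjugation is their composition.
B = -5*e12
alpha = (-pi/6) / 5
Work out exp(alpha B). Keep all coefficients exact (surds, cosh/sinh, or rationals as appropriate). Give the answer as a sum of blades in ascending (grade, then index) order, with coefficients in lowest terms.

B^2 = (-5)^2*(e12)^2 = 25*(-1) = -25 (a basis 2-blade squares to minus the product of its generators' squares).
B^2 = -25 — B^2 < 0, so the exponential closes trigonometrically: l = 5, alpha*l = -pi/6, so exp(alpha B) = cos(-pi/6) + (sin(-pi/6)/5)*B = sqrt(3)/2 + (-1/10)*B.
Answer: sqrt(3)/2 + 1/2*e12


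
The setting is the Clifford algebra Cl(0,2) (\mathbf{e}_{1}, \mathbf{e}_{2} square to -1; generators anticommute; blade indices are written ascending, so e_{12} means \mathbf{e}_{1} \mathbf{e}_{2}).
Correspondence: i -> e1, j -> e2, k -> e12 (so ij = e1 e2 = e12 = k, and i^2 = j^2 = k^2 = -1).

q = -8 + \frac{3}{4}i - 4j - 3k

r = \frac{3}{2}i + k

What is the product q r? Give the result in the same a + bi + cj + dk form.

In blades: q = -8 + \frac{3}{4} e_{1} - 4 e_{2} - 3 e_{12}, r = \frac{3}{2} e_{1} + e_{12}.
Distribute q over r term by term (generator squares from the signature, products reordered to ascending indices): (-8)*r = -12 e_{1} - 8 e_{12}; (\frac{3}{4} e_{1})*r = -\frac{9}{8} - \frac{3}{4} e_{2}; (-4 e_{2})*r = -4 e_{1} + 6 e_{12}; (-3 e_{12})*r = 3 - \frac{9}{2} e_{2}.
Sum: \frac{15}{8} - 16 e_{1} - \frac{21}{4} e_{2} - 2 e_{12}; translating back through the correspondence:
Answer: \frac{15}{8} - 16i - \frac{21}{4}j - 2k


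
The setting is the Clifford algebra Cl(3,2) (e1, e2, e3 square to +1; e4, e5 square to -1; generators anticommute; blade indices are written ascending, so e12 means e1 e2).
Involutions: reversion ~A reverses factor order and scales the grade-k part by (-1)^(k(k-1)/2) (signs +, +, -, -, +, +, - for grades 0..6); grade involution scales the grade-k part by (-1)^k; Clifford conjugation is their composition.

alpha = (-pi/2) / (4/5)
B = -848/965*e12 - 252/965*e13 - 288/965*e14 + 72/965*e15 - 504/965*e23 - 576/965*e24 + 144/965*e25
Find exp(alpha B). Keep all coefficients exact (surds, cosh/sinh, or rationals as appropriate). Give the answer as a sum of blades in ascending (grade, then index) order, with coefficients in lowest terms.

B^2 term by term: the squares give (-848/965)^2*(e12)^2 + (-252/965)^2*(e13)^2 + (-288/965)^2*(e14)^2 + (72/965)^2*(e15)^2 + (-504/965)^2*(e23)^2 + (-576/965)^2*(e24)^2 + (144/965)^2*(e25)^2 = 719104/931225*(-1) + 63504/931225*(-1) + 82944/931225*(+1) + 5184/931225*(+1) + 254016/931225*(-1) + 331776/931225*(+1) + 20736/931225*(+1) = -16/25 (each basis 2-blade squares to minus the product of its generators' squares); cross terms between blades sharing an index anticommute and cancel; the commuting (index-disjoint) pairs give grade-4 terms 2*c*c'*(blade product), which cancel blade by blade — e1234: -290304/931225 + 290304/931225 = 0; e1235: 72576/931225 - 72576/931225 = 0; e1245: 82944/931225 - 82944/931225 = 0 — confirming B is simple. So B^2 = -16/25.
B^2 = -16/25 — since the square is negative, the closed form is circular: l = 4/5, alpha*l = -pi/2, so exp(alpha B) = cos(-pi/2) + (sin(-pi/2)/(4/5))*B = 0 + (-5/4)*B.
Answer: 212/193*e12 + 63/193*e13 + 72/193*e14 - 18/193*e15 + 126/193*e23 + 144/193*e24 - 36/193*e25


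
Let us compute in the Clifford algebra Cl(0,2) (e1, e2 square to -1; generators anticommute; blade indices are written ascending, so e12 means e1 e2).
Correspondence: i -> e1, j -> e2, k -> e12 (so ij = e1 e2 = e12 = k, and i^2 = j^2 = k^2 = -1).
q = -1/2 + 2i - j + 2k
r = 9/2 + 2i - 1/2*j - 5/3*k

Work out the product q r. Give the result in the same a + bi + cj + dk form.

In blades: q = -1/2 + 2*e1 - e2 + 2*e12, r = 9/2 + 2*e1 - 1/2*e2 - 5/3*e12.
Distribute q over r term by term (generator squares from the signature, products reordered to ascending indices): (-1/2)*r = -9/4 - e1 + 1/4*e2 + 5/6*e12; (2*e1)*r = -4 + 9*e1 + 10/3*e2 - e12; (-e2)*r = -1/2 + 5/3*e1 - 9/2*e2 + 2*e12; (2*e12)*r = 10/3 + e1 + 4*e2 + 9*e12.
Sum: -41/12 + 32/3*e1 + 37/12*e2 + 65/6*e12; translating back through the correspondence:
Answer: -41/12 + 32/3*i + 37/12*j + 65/6*k


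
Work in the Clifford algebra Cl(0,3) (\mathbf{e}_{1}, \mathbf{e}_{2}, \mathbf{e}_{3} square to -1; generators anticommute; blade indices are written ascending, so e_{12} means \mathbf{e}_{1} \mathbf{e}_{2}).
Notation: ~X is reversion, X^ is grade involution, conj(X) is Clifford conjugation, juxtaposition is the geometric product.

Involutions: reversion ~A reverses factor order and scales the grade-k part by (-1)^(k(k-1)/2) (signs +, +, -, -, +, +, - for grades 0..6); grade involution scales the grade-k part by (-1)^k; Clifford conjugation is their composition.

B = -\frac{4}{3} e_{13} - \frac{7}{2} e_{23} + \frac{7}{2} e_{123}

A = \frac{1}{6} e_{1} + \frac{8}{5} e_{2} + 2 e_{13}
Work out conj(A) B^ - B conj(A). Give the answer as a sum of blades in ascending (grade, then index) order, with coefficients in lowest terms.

first term: -\frac{8}{3} + 7 e_{2} - \frac{262}{45} e_{3} + 7 e_{12} + \frac{28}{5} e_{13} - \frac{7}{12} e_{23} - \frac{31}{20} e_{123}
second term: -\frac{8}{3} - 7 e_{2} + \frac{262}{45} e_{3} - 7 e_{12} - \frac{28}{5} e_{13} + \frac{7}{12} e_{23} - \frac{31}{20} e_{123}
Answer: 14 e_{2} - \frac{524}{45} e_{3} + 14 e_{12} + \frac{56}{5} e_{13} - \frac{7}{6} e_{23}


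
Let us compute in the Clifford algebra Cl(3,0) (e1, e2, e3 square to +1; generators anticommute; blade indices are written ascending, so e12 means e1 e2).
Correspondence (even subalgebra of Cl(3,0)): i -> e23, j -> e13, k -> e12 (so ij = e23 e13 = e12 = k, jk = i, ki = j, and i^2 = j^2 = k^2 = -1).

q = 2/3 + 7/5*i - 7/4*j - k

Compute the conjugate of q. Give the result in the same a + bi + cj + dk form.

In blades: q = 2/3 - e12 - 7/4*e13 + 7/5*e23.
Quaternion conjugation is reversion on the even subalgebra: the scalar is fixed and every grade-2 blade flips sign, giving 2/3 + e12 + 7/4*e13 - 7/5*e23; translating back:
Answer: 2/3 - 7/5*i + 7/4*j + k


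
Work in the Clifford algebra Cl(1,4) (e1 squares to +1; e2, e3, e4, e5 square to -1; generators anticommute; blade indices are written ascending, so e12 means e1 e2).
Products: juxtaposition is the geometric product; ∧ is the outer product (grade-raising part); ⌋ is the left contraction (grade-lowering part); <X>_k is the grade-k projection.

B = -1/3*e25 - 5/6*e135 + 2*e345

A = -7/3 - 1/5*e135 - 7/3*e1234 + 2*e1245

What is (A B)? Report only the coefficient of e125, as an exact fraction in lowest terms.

step 1: -1/6 - 16/15*e14 + 7/9*e25 - 61/15*e123 + 14/3*e125 + 35/18*e135 - 5/3*e234 - 35/18*e245 - 14/3*e345 - 7/9*e1345
Answer: 14/3


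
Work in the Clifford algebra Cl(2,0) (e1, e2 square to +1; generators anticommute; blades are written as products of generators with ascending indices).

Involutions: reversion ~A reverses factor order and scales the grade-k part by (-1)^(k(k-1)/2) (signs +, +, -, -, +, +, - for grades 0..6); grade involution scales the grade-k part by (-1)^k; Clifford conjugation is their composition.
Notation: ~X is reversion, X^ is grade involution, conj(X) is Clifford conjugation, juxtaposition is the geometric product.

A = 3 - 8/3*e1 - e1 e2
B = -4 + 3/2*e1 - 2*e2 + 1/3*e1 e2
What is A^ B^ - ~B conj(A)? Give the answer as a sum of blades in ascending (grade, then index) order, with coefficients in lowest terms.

first term: -47/3 - 103/6*e1 + 97/18*e2 + 31/3*e1 e2
second term: -23/3 - 25/6*e1 - 65/18*e2 + 1/3*e1 e2
Answer: -8 - 13*e1 + 9*e2 + 10*e1 e2


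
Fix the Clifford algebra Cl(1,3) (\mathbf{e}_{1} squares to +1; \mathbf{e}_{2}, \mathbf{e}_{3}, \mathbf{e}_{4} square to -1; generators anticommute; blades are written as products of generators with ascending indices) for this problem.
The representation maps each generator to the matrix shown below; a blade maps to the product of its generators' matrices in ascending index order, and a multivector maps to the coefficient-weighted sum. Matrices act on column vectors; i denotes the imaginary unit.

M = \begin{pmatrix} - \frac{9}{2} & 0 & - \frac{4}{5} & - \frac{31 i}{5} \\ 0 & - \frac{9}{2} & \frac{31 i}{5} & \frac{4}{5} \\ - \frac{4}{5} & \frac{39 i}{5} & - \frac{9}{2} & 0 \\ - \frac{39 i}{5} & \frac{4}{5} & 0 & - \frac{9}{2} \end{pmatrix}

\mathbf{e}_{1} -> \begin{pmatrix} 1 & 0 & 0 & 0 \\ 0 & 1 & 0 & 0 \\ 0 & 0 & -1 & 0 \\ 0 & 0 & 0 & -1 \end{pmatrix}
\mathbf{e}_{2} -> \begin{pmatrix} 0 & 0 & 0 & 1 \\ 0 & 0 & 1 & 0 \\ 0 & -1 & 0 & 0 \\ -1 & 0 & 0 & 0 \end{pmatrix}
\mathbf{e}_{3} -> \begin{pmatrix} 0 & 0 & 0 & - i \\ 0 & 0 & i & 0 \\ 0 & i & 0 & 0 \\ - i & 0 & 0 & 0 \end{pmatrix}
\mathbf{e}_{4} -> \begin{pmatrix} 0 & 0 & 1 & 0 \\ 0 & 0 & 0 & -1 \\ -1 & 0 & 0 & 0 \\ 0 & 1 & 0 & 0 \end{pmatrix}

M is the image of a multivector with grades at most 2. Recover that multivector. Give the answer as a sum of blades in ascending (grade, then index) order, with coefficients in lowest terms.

Method: the blade images are trace-orthogonal — tr(rho(e_A) rho(e_B)^-1) = 4 if A = B and 0 otherwise — and rho(e_A)^-1 = (e_A)^2 * rho(e_A) with (e_A)^2 = +1 or -1, so the coefficient of e_A in the preimage is (e_A)^2 * tr(M rho(e_A))/4.
Nonzero projections over blades of grade <= 2: 1: (1)^2 = +1, tr(M 1) = -18, coefficient -\frac{9}{2}; e_{3}: (e_{3})^2 = -1, tr(M rho(e_{3})) = -28, coefficient 7; e_{1} e_{3}: (e_{1} e_{3})^2 = +1, tr(M rho(e_{1} e_{3})) = - \frac{16}{5}, coefficient -\frac{4}{5}; e_{1} e_{4}: (e_{1} e_{4})^2 = +1, tr(M rho(e_{1} e_{4})) = - \frac{16}{5}, coefficient -\frac{4}{5}. Every other blade of grade <= 2 projects to 0.
Answer: -\frac{9}{2} + 7 e_{3} - \frac{4}{5} e_{1} e_{3} - \frac{4}{5} e_{1} e_{4}


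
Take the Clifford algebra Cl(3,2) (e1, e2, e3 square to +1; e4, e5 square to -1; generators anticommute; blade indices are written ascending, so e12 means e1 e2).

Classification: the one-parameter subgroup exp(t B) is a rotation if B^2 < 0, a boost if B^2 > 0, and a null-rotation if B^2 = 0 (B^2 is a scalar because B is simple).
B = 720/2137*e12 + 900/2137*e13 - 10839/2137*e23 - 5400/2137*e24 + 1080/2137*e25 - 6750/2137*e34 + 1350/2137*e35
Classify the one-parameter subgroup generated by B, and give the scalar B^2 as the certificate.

B^2 term by term: the squares give (720/2137)^2*(e12)^2 + (900/2137)^2*(e13)^2 + (-10839/2137)^2*(e23)^2 + (-5400/2137)^2*(e24)^2 + (1080/2137)^2*(e25)^2 + (-6750/2137)^2*(e34)^2 + (1350/2137)^2*(e35)^2 = 518400/4566769*(-1) + 810000/4566769*(-1) + 117483921/4566769*(-1) + 29160000/4566769*(+1) + 1166400/4566769*(+1) + 45562500/4566769*(+1) + 1822500/4566769*(+1) = -9 (each basis 2-blade squares to minus the product of its generators' squares); cross terms between blades sharing an index anticommute and cancel; the commuting (index-disjoint) pairs give grade-4 terms 2*c*c'*(blade product), which cancel blade by blade — e1234: -9720000/4566769 + 9720000/4566769 = 0; e1235: 1944000/4566769 - 1944000/4566769 = 0; e2345: 14580000/4566769 - 14580000/4566769 = 0 — confirming B is simple. So B^2 = -9.
Answer: rotation, certificate B^2 = -9. Why this suffices: the scalar -9 survives any versor conjugation, so its sign alone determines the class however B is presented.


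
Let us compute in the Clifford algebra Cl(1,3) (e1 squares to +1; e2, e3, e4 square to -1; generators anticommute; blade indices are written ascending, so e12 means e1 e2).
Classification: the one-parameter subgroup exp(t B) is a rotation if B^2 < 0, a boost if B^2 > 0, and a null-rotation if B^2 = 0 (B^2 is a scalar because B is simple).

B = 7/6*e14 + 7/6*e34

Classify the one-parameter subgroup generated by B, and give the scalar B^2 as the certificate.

B^2 term by term: the squares give (7/6)^2*(e14)^2 + (7/6)^2*(e34)^2 = 49/36*(+1) + 49/36*(-1) = 0 (each basis 2-blade squares to minus the product of its generators' squares); cross terms between blades sharing an index anticommute and cancel. So B^2 = 0.
Answer: null-rotation, certificate B^2 = 0. Because 0 is invariant under every versor sandwich, the classification follows from its sign alone.


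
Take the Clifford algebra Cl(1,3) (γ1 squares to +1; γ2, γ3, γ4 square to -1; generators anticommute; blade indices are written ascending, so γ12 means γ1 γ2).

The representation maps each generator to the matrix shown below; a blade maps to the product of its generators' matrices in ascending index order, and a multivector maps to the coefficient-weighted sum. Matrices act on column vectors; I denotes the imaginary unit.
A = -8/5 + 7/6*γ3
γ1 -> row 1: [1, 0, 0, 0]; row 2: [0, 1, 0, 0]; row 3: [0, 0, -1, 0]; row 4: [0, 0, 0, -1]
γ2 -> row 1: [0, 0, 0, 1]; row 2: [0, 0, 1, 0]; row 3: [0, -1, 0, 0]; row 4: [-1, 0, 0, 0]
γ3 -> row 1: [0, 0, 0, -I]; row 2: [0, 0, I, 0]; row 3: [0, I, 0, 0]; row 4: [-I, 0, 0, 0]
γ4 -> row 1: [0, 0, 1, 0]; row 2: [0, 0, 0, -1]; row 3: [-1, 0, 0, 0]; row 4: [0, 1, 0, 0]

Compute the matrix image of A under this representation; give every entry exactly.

M = (-8/5)*1 + (7/6)*rho(γ3), summed entrywise (1 is the identity matrix):
Answer: row 1: [-8/5, 0, 0, -7*I/6]; row 2: [0, -8/5, 7*I/6, 0]; row 3: [0, 7*I/6, -8/5, 0]; row 4: [-7*I/6, 0, 0, -8/5]


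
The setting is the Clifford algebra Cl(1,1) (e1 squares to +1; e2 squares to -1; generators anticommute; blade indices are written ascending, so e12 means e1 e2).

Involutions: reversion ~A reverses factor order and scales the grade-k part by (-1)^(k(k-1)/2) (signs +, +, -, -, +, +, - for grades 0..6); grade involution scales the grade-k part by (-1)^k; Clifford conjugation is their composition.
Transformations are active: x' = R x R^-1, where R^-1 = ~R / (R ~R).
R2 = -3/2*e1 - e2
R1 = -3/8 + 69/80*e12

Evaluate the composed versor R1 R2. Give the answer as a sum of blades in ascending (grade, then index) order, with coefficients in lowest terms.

Distribute over the terms of R1 (each basis-blade product reordered to ascending indices, repeated generators contracted through their squares):
(-3/8) R2 = 9/16*e1 + 3/8*e2
(69/80*e12) R2 = 69/80*e1 + 207/160*e2
Summing the partial products and collecting blades:
Answer: 57/40*e1 + 267/160*e2


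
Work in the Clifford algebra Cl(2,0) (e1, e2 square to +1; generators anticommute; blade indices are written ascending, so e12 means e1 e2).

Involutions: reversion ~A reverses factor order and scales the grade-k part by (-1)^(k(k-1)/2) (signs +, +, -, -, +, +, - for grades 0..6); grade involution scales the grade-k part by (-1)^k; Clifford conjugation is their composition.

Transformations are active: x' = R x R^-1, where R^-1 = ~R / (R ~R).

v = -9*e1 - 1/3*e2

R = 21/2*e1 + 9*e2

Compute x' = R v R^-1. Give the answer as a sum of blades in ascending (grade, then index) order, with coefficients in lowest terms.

~R = 21/2*e1 + 9*e2, and R ~R = 765/4, so R^-1 = ~R / (765/4).
R v = -195/2 + 155/2*e12
Answer: -29/17*e1 - 451/51*e2


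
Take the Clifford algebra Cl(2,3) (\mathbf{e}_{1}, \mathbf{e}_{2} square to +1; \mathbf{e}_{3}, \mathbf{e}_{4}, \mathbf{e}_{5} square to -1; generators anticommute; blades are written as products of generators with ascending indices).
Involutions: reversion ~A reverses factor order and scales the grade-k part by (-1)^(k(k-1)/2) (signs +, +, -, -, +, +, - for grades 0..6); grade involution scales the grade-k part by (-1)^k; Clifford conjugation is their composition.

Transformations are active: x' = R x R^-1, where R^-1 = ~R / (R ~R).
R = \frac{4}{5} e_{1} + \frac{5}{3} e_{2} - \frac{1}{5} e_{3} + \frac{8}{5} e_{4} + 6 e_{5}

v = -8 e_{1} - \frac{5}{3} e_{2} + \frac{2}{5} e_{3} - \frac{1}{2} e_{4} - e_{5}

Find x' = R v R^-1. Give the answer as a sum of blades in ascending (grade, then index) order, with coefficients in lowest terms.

~R = \frac{4}{5} e_{1} + \frac{5}{3} e_{2} - \frac{1}{5} e_{3} + \frac{8}{5} e_{4} + 6 e_{5}, and R ~R = -\frac{7916}{225}, so R^-1 = ~R / (-\frac{7916}{225}).
R v = -\frac{517}{225} + 12 e_{1} e_{2} - \frac{32}{25} e_{1} e_{3} + \frac{62}{5} e_{1} e_{4} + \frac{236}{5} e_{1} e_{5} + \frac{1}{3} e_{2} e_{3} + \frac{11}{6} e_{2} e_{4} + \frac{25}{3} e_{2} e_{5} - \frac{27}{50} e_{3} e_{4} - \frac{11}{5} e_{3} e_{5} + \frac{7}{5} e_{4} e_{5}
Answer: \frac{80194}{9895} e_{1} + \frac{22375}{11874} e_{2} - \frac{8433}{19790} e_{3} + \frac{14031}{19790} e_{4} + \frac{3530}{1979} e_{5}


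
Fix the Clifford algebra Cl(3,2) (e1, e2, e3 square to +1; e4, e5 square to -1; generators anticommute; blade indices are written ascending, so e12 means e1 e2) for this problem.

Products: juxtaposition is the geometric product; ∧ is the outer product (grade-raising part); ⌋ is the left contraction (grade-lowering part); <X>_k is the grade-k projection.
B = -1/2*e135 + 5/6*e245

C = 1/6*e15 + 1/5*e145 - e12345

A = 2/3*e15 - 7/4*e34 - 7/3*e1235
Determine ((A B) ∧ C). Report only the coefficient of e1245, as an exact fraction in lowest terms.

step 1: -7/6*e2 + 1/3*e3 - 5/9*e124 - 35/18*e134 - 7/8*e145 + 35/24*e235
step 2: 7/36*e125 - 1/18*e135 + 7/30*e1245 - 1/15*e1345
Answer: 7/30


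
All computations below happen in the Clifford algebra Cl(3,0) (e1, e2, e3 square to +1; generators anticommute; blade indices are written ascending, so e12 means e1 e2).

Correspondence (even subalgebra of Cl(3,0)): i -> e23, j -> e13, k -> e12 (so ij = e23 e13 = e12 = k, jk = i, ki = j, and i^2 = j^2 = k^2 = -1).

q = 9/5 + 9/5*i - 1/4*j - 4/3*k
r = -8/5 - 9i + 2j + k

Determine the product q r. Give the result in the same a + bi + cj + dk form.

In blades: q = 9/5 - 4/3*e12 - 1/4*e13 + 9/5*e23, r = -8/5 + e12 + 2*e13 - 9*e23.
Distribute q over r term by term (generator squares from the signature, products reordered to ascending indices): (9/5)*r = -72/25 + 9/5*e12 + 18/5*e13 - 81/5*e23; (-4/3*e12)*r = 4/3 + 32/15*e12 + 12*e13 + 8/3*e23; (-1/4*e13)*r = 1/2 - 9/4*e12 + 2/5*e13 - 1/4*e23; (9/5*e23)*r = 81/5 + 18/5*e12 - 9/5*e13 - 72/25*e23.
Sum: 2273/150 + 317/60*e12 + 71/5*e13 - 4999/300*e23; translating back through the correspondence:
Answer: 2273/150 - 4999/300*i + 71/5*j + 317/60*k


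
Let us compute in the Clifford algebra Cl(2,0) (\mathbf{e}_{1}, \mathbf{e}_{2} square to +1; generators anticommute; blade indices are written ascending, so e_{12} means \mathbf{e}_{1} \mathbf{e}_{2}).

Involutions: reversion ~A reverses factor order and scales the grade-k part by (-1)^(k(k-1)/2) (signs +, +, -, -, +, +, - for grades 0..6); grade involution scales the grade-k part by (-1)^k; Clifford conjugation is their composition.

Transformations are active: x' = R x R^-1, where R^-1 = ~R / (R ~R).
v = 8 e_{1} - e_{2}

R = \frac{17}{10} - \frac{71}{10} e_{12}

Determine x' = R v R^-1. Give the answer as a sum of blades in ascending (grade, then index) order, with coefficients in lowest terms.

~R = \frac{17}{10} + \frac{71}{10} e_{12}, and R ~R = \frac{533}{10}, so R^-1 = ~R / (\frac{533}{10}).
R v = \frac{207}{10} e_{1} + \frac{551}{10} e_{2}
Answer: -\frac{17801}{2665} e_{1} + \frac{12032}{2665} e_{2}


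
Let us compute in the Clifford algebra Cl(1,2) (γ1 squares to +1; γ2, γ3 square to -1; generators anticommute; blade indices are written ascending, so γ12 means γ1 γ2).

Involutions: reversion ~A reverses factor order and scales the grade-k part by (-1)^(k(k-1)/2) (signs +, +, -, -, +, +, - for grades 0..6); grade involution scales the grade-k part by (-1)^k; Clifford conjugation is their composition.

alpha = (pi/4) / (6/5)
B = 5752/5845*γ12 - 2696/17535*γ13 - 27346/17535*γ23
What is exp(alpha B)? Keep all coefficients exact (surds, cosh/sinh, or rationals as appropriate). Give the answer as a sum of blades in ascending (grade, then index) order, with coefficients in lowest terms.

B^2 term by term: the squares give (5752/5845)^2*(γ12)^2 + (-2696/17535)^2*(γ13)^2 + (-27346/17535)^2*(γ23)^2 = 33085504/34164025*(+1) + 7268416/307476225*(+1) + 747803716/307476225*(-1) = -36/25 (each basis 2-blade squares to minus the product of its generators' squares); cross terms between blades sharing an index anticommute and cancel. So B^2 = -36/25.
B^2 = -36/25 — a negative square means the series sums to a rotation: l = 6/5, alpha*l = pi/4, so exp(alpha B) = cos(pi/4) + (sin(pi/4)/(6/5))*B = sqrt(2)/2 + (5*sqrt(2)/12)*B.
Answer: sqrt(2)/2 + 1438*sqrt(2)/3507*γ12 - 674*sqrt(2)/10521*γ13 - 13673*sqrt(2)/21042*γ23


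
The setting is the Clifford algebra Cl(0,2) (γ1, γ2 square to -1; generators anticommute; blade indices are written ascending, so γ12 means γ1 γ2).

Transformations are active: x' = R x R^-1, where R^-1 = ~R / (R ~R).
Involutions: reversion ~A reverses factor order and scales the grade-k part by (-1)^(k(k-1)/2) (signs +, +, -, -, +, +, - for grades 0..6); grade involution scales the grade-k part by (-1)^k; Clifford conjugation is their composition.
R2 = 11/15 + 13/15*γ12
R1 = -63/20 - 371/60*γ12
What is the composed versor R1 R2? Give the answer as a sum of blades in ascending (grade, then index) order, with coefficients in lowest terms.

Distribute over the terms of R1 (each basis-blade product reordered to ascending indices, repeated generators contracted through their squares):
(-63/20) R2 = -231/100 - 273/100*γ12
(-371/60*γ12) R2 = 4823/900 - 4081/900*γ12
Summing the partial products and collecting blades:
Answer: 686/225 - 3269/450*γ12


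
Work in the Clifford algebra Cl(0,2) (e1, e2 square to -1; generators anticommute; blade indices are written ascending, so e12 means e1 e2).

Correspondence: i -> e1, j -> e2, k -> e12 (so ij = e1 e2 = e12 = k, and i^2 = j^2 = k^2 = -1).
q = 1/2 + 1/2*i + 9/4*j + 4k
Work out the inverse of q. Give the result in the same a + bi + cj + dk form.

In blades: q = 1/2 + 1/2*e1 + 9/4*e2 + 4*e12.
With qbar = 1/2 - 1/2*e1 - 9/4*e2 - 4*e12 (scalar fixed, mapped units negated), q qbar = 345/16 (the sum of squared coefficients), so q^-1 = qbar / (345/16) = 8/345 - 8/345*e1 - 12/115*e2 - 64/345*e12; translating back:
Answer: 8/345 - 8/345*i - 12/115*j - 64/345*k


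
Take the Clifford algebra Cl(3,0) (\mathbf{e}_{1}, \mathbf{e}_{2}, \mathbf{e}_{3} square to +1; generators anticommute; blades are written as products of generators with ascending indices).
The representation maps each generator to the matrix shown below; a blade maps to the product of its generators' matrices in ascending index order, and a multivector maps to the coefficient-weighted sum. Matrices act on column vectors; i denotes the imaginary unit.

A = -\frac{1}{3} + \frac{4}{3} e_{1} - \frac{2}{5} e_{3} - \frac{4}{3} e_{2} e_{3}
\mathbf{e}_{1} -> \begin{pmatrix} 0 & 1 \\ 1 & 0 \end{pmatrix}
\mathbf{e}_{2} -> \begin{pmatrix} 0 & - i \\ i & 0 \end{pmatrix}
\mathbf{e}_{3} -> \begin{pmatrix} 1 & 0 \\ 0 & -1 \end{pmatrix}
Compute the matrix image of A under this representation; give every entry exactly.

Bivector images (products of the table entries): rho(e_{2} e_{3}) = rho(\mathbf{e}_{2})rho(\mathbf{e}_{3}) = \begin{pmatrix} 0 & i \\ i & 0 \end{pmatrix}.
M = (-\frac{1}{3})*1 + (\frac{4}{3})*rho(e_{1}) + (-\frac{2}{5})*rho(e_{3}) + (-\frac{4}{3})*rho(e_{2} e_{3}), summed entrywise (1 is the identity matrix):
Answer: \begin{pmatrix} - \frac{11}{15} & \frac{4}{3} - \frac{4 i}{3} \\ \frac{4}{3} - \frac{4 i}{3} & \frac{1}{15} \end{pmatrix}


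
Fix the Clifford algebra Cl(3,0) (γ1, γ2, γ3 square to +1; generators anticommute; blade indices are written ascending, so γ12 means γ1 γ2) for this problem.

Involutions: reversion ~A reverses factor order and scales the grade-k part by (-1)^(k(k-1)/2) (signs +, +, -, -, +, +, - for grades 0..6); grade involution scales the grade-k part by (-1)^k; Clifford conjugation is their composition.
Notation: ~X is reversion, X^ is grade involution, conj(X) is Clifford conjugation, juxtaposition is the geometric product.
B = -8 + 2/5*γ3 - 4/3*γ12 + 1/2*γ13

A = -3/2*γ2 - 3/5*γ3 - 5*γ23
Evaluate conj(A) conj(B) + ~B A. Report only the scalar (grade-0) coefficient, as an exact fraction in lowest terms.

first term: -6/25 - 17/10*γ1 - 14*γ2 - 24/5*γ3 - 5/2*γ12 - 20/3*γ13 - 203/5*γ23 + 31/20*γ123
second term: -6/25 - 17/10*γ1 + 14*γ2 + 24/5*γ3 - 5/2*γ12 - 20/3*γ13 + 203/5*γ23 - 31/20*γ123
Answer: -12/25


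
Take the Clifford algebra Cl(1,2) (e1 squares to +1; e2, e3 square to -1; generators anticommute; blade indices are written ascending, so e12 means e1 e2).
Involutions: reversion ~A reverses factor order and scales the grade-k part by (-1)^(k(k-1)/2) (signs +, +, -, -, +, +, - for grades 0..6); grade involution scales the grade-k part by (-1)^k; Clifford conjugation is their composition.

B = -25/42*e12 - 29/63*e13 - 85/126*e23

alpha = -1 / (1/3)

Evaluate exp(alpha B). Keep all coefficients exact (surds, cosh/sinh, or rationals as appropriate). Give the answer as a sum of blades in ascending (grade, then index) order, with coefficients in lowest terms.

B^2 term by term: the squares give (-25/42)^2*(e12)^2 + (-29/63)^2*(e13)^2 + (-85/126)^2*(e23)^2 = 625/1764*(+1) + 841/3969*(+1) + 7225/15876*(-1) = 1/9 (each basis 2-blade squares to minus the product of its generators' squares); cross terms between blades sharing an index anticommute and cancel. So B^2 = 1/9.
B^2 = 1/9 — a positive square means the series sums to a boost: l = 1/3, alpha*l = -1, so exp(alpha B) = cosh(-1) + (sinh(-1)/(1/3))*B = cosh(1) + (-3*sinh(1))*B.
Answer: cosh(1) + 25*sinh(1)/14*e12 + 29*sinh(1)/21*e13 + 85*sinh(1)/42*e23


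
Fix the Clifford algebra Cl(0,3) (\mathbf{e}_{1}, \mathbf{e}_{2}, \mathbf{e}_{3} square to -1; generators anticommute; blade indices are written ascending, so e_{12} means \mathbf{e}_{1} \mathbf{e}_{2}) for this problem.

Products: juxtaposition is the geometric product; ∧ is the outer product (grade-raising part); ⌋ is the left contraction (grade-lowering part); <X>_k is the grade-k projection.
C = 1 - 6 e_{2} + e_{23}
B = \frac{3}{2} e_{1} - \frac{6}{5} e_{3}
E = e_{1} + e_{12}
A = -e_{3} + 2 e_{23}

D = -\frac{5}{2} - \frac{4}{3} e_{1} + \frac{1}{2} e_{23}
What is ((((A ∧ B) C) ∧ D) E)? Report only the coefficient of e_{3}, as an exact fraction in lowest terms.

step 1: \frac{3}{2} e_{13} + 3 e_{123}
step 2: -3 e_{1} + \frac{3}{2} e_{12} - \frac{33}{2} e_{13} + 12 e_{123}
step 3: \frac{15}{2} e_{1} - \frac{15}{4} e_{12} + \frac{165}{4} e_{13} - \frac{63}{2} e_{123}
step 4: -\frac{15}{4} - \frac{45}{4} e_{2} + \frac{291}{4} e_{3} - \frac{39}{4} e_{23}
Answer: \frac{291}{4}


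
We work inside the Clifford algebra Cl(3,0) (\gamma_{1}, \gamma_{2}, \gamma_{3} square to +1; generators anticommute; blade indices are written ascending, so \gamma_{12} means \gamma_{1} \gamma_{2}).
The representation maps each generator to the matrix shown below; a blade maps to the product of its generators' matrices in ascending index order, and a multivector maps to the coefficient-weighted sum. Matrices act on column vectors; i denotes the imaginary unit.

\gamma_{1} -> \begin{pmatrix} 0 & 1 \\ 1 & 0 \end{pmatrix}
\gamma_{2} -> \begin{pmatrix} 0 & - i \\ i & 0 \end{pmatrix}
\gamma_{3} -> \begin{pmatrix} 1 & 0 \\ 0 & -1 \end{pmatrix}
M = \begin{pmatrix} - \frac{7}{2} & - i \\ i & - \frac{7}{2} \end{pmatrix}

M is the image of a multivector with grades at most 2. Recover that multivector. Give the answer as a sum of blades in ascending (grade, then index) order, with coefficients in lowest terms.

Method: 1, rho(\gamma_{1}), rho(\gamma_{2}), rho(\gamma_{3}) form a trace-orthogonal basis of the 2x2 complex matrices (tr(X Y) = 2 if X = Y, else 0), so M = m0*1 + m1*rho(\gamma_{1}) + m2*rho(\gamma_{2}) + m3*rho(\gamma_{3}) with m0 = tr(M)/2 = - \frac{7}{2}, m1 = tr(M rho(\gamma_{1}))/2 = 0, m2 = tr(M rho(\gamma_{2}))/2 = 1, m3 = tr(M rho(\gamma_{3}))/2 = 0.
Multiplying table entries, the bivector images are rho(\gamma_{12}) = i*rho(\gamma_{3}), rho(\gamma_{13}) = -i*rho(\gamma_{2}), rho(\gamma_{23}) = i*rho(\gamma_{1}); with real blade coefficients the real parts of m0..m3 are the coefficients of 1, \gamma_{1}, \gamma_{2}, \gamma_{3} and the imaginary parts give the bivectors (\gamma_{23}: Im m1, \gamma_{13}: -Im m2, \gamma_{12}: Im m3).
Answer: -\frac{7}{2} + \gamma_{2}


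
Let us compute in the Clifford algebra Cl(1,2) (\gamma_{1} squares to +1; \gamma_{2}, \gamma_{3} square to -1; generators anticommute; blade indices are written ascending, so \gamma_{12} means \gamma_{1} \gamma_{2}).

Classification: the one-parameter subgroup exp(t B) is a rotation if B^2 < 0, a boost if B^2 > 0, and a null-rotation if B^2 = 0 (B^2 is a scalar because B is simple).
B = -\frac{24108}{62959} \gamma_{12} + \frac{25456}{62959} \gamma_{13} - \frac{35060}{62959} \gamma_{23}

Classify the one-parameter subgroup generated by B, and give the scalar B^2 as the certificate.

B^2 term by term: the squares give (-\frac{24108}{62959})^2*(\gamma_{12})^2 + (\frac{25456}{62959})^2*(\gamma_{13})^2 + (-\frac{35060}{62959})^2*(\gamma_{23})^2 = \frac{581195664}{3963835681}*(+1) + \frac{648007936}{3963835681}*(+1) + \frac{1229203600}{3963835681}*(-1) = 0 (each basis 2-blade squares to minus the product of its generators' squares); cross terms between blades sharing an index anticommute and cancel. So B^2 = 0.
Answer: null-rotation, certificate B^2 = 0. The invariant at work: B^2 = 0 is unchanged by conjugation, hence its sign classifies the subgroup whatever basis B is written in.


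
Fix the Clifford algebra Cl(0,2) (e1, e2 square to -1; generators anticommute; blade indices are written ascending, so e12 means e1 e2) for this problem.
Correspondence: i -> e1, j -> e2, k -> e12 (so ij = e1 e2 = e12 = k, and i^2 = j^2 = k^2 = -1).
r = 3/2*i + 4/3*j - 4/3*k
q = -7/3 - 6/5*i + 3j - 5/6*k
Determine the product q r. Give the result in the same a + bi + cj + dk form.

In blades: q = -7/3 - 6/5*e1 + 3*e2 - 5/6*e12, r = 3/2*e1 + 4/3*e2 - 4/3*e12.
Distribute q over r term by term (generator squares from the signature, products reordered to ascending indices): (-7/3)*r = -7/2*e1 - 28/9*e2 + 28/9*e12; (-6/5*e1)*r = 9/5 - 8/5*e2 - 8/5*e12; (3*e2)*r = -4 - 4*e1 - 9/2*e12; (-5/6*e12)*r = -10/9 + 10/9*e1 - 5/4*e2.
Sum: -149/45 - 115/18*e1 - 1073/180*e2 - 269/90*e12; translating back through the correspondence:
Answer: -149/45 - 115/18*i - 1073/180*j - 269/90*k


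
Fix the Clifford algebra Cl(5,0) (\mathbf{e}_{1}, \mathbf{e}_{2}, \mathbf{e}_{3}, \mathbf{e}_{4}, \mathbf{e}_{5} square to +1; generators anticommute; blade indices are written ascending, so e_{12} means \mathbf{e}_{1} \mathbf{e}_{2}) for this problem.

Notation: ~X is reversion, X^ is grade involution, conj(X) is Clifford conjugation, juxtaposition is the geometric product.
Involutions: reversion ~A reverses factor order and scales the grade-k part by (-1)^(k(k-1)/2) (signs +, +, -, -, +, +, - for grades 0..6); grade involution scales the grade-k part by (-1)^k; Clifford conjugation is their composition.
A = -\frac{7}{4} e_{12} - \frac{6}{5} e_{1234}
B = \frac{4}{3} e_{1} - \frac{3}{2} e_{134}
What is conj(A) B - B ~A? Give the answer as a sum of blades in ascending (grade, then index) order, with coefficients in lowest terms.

first term: -\frac{8}{15} e_{2} + \frac{169}{40} e_{234}
second term: \frac{8}{15} e_{2} - \frac{169}{40} e_{234}
Answer: -\frac{16}{15} e_{2} + \frac{169}{20} e_{234}


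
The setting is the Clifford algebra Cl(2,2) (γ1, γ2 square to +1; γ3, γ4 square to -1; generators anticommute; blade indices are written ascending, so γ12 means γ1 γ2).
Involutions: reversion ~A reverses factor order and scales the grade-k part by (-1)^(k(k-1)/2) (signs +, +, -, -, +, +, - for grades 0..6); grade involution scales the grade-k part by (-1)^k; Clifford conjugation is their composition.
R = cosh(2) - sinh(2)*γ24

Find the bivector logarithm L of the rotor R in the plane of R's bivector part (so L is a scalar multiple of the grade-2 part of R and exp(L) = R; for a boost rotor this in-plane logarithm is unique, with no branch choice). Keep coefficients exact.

The scalar part of R is cosh(2), so cosh pins the rapidity up to sign — the sign comes from the bivector part; dividing that part by sinh of the rapidity yields the plane, and the in-plane L = rapidity * plane is unique because the two sign choices cancel.
Concretely: cosh(rapidity) = cosh(2) gives rapidity = ±2, and since rapidity/sinh(rapidity) is even the sign is immaterial: L = (rapidity/sinh(rapidity)) * <R>_2 = (2/sinh(2)) * <R>_2.
Answer: -2*γ24
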